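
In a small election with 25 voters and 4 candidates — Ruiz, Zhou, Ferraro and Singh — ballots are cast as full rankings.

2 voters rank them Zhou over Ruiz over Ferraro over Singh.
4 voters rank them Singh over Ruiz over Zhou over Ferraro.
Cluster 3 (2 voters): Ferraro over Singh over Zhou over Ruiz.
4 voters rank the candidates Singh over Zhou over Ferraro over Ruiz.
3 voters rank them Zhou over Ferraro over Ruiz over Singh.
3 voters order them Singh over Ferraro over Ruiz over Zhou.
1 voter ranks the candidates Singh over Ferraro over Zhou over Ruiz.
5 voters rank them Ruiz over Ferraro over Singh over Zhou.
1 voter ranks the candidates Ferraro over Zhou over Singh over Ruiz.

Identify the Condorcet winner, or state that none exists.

Pairwise majorities:
Ruiz vs Zhou: Zhou, 13–12.
Ruiz–Ferraro: Ferraro 14–11.
Ruiz vs Singh: 10 to 15, Singh.
Zhou vs Ferraro: Zhou is ranked higher on 2+4+4+3 = 13 ballots, Ferraro on 12. Zhou wins 13–12.
Zhou vs Singh: Singh, 19–6.
Ferraro vs Singh: Ferraro, 13–12.
No candidate is unbeaten: Ruiz loses to Zhou; Zhou loses to Singh; Ferraro loses to Zhou; Singh loses to Ferraro. In particular Zhou beats Ferraro beats Singh beats Zhou is a majority cycle — no Condorcet winner exists.

none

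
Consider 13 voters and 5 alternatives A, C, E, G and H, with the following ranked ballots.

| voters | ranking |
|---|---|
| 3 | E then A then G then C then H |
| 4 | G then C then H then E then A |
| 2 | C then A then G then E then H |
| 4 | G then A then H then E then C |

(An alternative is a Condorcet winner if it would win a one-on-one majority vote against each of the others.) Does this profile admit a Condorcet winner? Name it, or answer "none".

G

Head-to-head results (13 voters):
A vs C: A wins 7–6.
A–E: E 7–6.
A–G: G 8–5.
A vs H: A wins 9–4.
C–E: E 7–6.
C vs G: G wins 11–2.
C vs H: C wins 9–4.
E vs G: G, 10–3.
E–H: H 8–5.
G–H: G 13–0.
Only G has no losses; G is the Condorcet winner.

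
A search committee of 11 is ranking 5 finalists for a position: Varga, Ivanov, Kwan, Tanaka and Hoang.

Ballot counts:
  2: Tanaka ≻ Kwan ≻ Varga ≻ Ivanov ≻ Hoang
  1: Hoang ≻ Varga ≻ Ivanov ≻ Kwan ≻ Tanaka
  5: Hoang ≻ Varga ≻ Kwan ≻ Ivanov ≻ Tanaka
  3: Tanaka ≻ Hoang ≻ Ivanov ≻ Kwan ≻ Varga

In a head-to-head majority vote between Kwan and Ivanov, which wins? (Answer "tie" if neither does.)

Kwan

Ballots ranking Kwan above Ivanov: 2 + 5 = 7.
Ballots ranking Ivanov above Kwan: 11 − 7 = 4.
Kwan wins the head-to-head 7–4.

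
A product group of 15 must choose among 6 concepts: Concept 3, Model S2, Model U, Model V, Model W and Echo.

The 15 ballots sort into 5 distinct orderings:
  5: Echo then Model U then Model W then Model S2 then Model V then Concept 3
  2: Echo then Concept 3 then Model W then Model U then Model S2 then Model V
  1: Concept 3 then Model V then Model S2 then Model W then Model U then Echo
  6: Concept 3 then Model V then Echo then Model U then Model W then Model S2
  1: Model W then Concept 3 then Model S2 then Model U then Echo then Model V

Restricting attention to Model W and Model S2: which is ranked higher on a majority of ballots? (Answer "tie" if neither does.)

Ballots ranking Model W above Model S2: 5 + 2 + 6 + 1 = 14.
Ballots ranking Model S2 above Model W: 15 − 14 = 1.
Model W wins the head-to-head 14–1.

Model W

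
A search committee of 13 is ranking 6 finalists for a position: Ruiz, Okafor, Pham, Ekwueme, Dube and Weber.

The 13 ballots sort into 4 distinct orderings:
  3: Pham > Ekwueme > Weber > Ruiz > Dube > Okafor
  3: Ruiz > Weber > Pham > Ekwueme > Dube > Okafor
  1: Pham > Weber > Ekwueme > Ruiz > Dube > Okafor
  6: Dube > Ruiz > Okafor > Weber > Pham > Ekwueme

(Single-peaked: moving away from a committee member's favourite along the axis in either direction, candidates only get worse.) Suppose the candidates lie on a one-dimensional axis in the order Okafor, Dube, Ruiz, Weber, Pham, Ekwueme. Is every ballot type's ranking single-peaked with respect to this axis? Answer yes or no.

Axis positions: Okafor=1, Dube=2, Ruiz=3, Weber=4, Pham=5, Ekwueme=6.
Ballot type 1 (peak Pham at position 5): ranking walks positions 5-6-4-3-2-1, expanding outward from the peak — single-peaked.
Ballot type 2 (peak Ruiz at position 3): ranking walks positions 3-4-5-6-2-1, expanding outward from the peak — single-peaked.
Ballot type 3 (peak Pham at position 5): ranking walks positions 5-4-6-3-2-1, expanding outward from the peak — single-peaked.
Ballot type 4 (peak Dube at position 2): ranking walks positions 2-3-1-4-5-6, expanding outward from the peak — single-peaked.
Every ranking is single-peaked on this axis.

yes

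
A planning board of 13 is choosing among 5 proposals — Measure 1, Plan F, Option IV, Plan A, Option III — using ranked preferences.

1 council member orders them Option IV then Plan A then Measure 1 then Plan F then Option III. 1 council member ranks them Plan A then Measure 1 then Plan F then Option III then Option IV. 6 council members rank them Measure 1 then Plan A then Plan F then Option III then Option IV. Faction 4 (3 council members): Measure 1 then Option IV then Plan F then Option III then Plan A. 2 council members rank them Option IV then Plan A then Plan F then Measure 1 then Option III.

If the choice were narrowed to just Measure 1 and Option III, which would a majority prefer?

Measure 1

Ballots ranking Measure 1 above Option III: 1 + 1 + 6 + 3 + 2 = 13.
Ballots ranking Option III above Measure 1: 13 − 13 = 0.
Measure 1 wins the head-to-head 13–0.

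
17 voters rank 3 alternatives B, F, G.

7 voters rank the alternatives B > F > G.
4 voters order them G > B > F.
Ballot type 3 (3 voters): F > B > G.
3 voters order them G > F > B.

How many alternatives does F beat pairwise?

F against each rival (17 voters):
F vs B: F preferred on 3+3 = 6 ballots; B wins 11–6.
F vs G: F, 10–7.
F beats G; loses to B — 1 pairwise win.

1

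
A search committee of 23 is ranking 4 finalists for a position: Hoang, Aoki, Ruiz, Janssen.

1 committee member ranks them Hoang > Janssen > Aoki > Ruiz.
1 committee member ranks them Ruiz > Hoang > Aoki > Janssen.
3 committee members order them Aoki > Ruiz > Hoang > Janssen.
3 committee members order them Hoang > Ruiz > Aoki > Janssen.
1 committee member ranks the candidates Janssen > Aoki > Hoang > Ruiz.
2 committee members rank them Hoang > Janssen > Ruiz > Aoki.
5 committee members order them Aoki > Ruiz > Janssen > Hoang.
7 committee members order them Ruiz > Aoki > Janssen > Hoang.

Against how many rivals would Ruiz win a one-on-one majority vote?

3

Ruiz against each rival (23 committee members):
Ruiz–Hoang: Ruiz 16–7.
Ruiz vs Aoki: Ruiz preferred on 1+3+2+7 = 13 ballots; Ruiz wins 13–10.
Ruiz vs Janssen: Ruiz is ranked higher on 1+3+3+5+7 = 19 ballots, Janssen on 4. Ruiz wins 19–4.
Ruiz beats Hoang, Aoki, Janssen — 3 pairwise wins.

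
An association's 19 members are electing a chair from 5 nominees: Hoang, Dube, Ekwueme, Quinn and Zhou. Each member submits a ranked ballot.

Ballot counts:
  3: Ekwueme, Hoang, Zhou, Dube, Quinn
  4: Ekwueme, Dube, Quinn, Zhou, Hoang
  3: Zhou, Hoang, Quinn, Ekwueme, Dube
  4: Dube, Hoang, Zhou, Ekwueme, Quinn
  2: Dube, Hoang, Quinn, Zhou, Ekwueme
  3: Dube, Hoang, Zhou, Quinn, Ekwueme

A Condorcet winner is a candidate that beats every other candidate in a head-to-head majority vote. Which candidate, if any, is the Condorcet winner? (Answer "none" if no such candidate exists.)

none

Pairwise majorities:
Hoang vs Dube: Hoang preferred on 3+3 = 6 ballots; Dube wins 13–6.
Hoang vs Ekwueme: 12 to 7, Hoang.
Hoang vs Quinn: Hoang is ranked higher on 3+3+4+2+3 = 15 ballots, Quinn on 4. Hoang wins 15–4.
Hoang vs Zhou: 12 to 7, Hoang.
Dube vs Ekwueme: Dube is ranked higher on 4+2+3 = 9 ballots, Ekwueme on 10. Ekwueme wins 10–9.
Dube vs Quinn: Dube is ranked higher on 3+4+4+2+3 = 16 ballots, Quinn on 3. Dube wins 16–3.
Dube vs Zhou: 4+4+2+3 = 13 for Dube, 6 for Zhou — Dube by 13–6.
Ekwueme vs Quinn: Ekwueme is ranked higher on 3+4+4 = 11 ballots, Quinn on 8. Ekwueme wins 11–8.
Ekwueme vs Zhou: Ekwueme preferred on 3+4 = 7 ballots; Zhou wins 12–7.
Quinn vs Zhou: 4+2 = 6 for Quinn, 13 for Zhou — Zhou by 13–6.
Each candidate drops at least one matchup (Hoang loses to Dube; Dube loses to Ekwueme; Ekwueme loses to Hoang; Quinn loses to Hoang; Zhou loses to Hoang); the cycle Hoang beats Ekwueme beats Dube beats Hoang rules out a Condorcet winner.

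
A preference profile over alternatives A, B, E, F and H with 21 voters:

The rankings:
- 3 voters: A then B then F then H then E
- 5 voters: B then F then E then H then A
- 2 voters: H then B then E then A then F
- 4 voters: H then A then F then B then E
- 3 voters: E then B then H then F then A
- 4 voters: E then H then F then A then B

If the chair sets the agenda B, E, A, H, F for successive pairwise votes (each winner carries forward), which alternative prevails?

H

Round 1: B vs E — 14–7, B advances.
Round 2: B vs A — 10–11, A advances.
Round 3: A vs H — 3–18, H advances.
Round 4: H vs F — 13–8, H advances.
H survives the agenda.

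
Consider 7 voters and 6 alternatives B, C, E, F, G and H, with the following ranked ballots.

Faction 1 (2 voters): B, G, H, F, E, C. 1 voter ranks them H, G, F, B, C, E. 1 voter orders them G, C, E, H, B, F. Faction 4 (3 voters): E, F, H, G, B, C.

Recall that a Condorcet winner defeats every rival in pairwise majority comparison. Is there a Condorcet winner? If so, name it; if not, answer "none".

Head-to-head results (7 voters):
B vs C: B preferred on 2+1+3 = 6 ballots; B wins 6–1.
B vs E: 2+1 = 3 for B, 4 for E — E by 4–3.
B vs F: B is ranked higher on 2+1 = 3 ballots, F on 4. F wins 4–3.
B vs G: 2 to 5, G.
B vs H: B is ranked higher on 2 ballots, H on 5. H wins 5–2.
C vs E: 2 to 5, E.
C vs F: 1 to 6, F.
C vs G: 0 for C, 7 for G — G by 7–0.
C vs H: C is ranked higher on 1 ballot, H on 6. H wins 6–1.
E vs F: 1+3 = 4 for E, 3 for F — E by 4–3.
E vs G: E preferred on 3 ballots; G wins 4–3.
E vs H: 4 to 3, E.
F vs G: 3 for F, 4 for G — G by 4–3.
F vs H: F is ranked higher on 3 ballots, H on 4. H wins 4–3.
G vs H: 3 to 4, H.
Each alternative drops at least one matchup (B loses to E; C loses to B; E loses to G; F loses to E; G loses to H; H loses to E); the cycle E → H → G → E rules out a Condorcet winner.

none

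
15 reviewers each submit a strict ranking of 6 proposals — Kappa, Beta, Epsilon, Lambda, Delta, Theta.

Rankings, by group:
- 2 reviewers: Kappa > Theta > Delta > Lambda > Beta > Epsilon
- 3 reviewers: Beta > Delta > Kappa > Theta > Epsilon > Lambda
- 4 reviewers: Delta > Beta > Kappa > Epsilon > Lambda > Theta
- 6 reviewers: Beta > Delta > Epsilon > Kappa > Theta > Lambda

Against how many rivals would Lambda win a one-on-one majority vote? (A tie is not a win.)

0

Lambda against each rival (15 reviewers):
Lambda vs Kappa: Lambda is ranked higher on 0 ballots, Kappa on 15. Kappa wins 15–0.
Lambda vs Beta: Beta wins 13–2.
Lambda vs Epsilon: Epsilon wins 13–2.
Lambda vs Delta: 0 to 15, Delta.
Lambda–Theta: Theta 11–4.
Lambda beats no one; loses to Kappa, Beta, Epsilon, Delta, Theta — 0 pairwise wins.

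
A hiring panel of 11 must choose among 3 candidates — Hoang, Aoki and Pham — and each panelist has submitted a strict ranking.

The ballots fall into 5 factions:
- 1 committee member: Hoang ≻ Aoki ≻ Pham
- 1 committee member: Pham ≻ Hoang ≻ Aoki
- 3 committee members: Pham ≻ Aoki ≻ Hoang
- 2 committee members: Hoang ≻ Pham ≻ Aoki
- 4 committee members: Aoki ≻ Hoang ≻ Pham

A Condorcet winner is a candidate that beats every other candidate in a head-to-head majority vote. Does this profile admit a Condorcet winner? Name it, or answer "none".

Check each pair by majority over 11 ballots:
Hoang vs Aoki: 4 to 7, Aoki.
Hoang vs Pham: 7 to 4, Hoang.
Aoki–Pham: Pham 6–5.
No candidate is unbeaten: Hoang loses to Aoki; Aoki loses to Pham; Pham loses to Hoang. In particular Hoang > Pham > Aoki > Hoang is a majority cycle — no Condorcet winner exists.

none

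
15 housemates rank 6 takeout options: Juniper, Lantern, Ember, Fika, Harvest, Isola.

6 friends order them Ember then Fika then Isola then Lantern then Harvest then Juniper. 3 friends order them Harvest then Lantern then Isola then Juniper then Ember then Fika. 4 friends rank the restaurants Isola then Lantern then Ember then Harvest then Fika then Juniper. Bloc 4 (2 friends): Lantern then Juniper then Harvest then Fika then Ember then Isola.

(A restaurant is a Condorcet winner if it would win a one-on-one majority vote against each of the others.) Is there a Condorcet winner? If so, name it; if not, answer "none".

Pairwise majorities:
Juniper vs Lantern: Lantern wins 15–0.
Juniper–Ember: Ember 10–5.
Juniper–Fika: Fika 10–5.
Juniper vs Harvest: Harvest, 13–2.
Juniper–Isola: Isola 13–2.
Lantern vs Ember: Lantern, 9–6.
Lantern vs Fika: Lantern wins 9–6.
Lantern vs Harvest: Lantern, 12–3.
Lantern–Isola: Isola 10–5.
Ember vs Fika: Ember, 13–2.
Ember vs Harvest: Ember wins 10–5.
Ember–Isola: Ember 8–7.
Fika vs Harvest: Harvest wins 9–6.
Fika vs Isola: Fika wins 8–7.
Harvest vs Isola: Isola wins 10–5.
Each restaurant drops at least one matchup (Juniper loses to Lantern; Lantern loses to Isola; Ember loses to Lantern; Fika loses to Lantern; Harvest loses to Lantern; Isola loses to Ember); the cycle Lantern beats Ember beats Isola beats Lantern rules out a Condorcet winner.

none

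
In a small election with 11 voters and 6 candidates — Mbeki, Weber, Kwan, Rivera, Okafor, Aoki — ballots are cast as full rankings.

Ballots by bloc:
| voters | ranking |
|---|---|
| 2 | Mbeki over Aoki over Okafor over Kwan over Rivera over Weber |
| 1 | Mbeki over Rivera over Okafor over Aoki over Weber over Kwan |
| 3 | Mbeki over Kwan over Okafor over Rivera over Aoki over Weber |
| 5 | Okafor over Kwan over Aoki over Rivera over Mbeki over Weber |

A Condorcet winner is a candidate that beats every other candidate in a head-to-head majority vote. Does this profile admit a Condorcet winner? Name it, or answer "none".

Head-to-head results (11 voters):
Mbeki vs Weber: Mbeki, 11–0.
Mbeki–Kwan: Mbeki 6–5.
Mbeki–Rivera: Mbeki 6–5.
Mbeki–Okafor: Mbeki 6–5.
Mbeki–Aoki: Mbeki 6–5.
Weber vs Kwan: Kwan wins 10–1.
Weber–Rivera: Rivera 11–0.
Weber–Okafor: Okafor 11–0.
Weber vs Aoki: Aoki, 11–0.
Kwan vs Rivera: Kwan, 10–1.
Kwan vs Okafor: Okafor wins 8–3.
Kwan–Aoki: Kwan 8–3.
Rivera–Okafor: Okafor 10–1.
Rivera–Aoki: Aoki 7–4.
Okafor vs Aoki: Okafor wins 9–2.
Mbeki beats each of Weber, Kwan, Rivera, Okafor, Aoki — Mbeki is the Condorcet winner.

Mbeki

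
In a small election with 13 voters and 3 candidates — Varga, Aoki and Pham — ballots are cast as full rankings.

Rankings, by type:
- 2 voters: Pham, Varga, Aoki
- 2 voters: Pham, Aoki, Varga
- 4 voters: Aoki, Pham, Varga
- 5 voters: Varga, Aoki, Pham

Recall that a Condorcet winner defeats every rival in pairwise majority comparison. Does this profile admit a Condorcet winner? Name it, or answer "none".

none

Head-to-head results (13 voters):
Varga vs Aoki: 2+5 = 7 for Varga, 6 for Aoki — Varga by 7–6.
Varga vs Pham: Varga is ranked higher on 5 ballots, Pham on 8. Pham wins 8–5.
Aoki vs Pham: Aoki is ranked higher on 4+5 = 9 ballots, Pham on 4. Aoki wins 9–4.
Each candidate drops at least one matchup (Varga loses to Pham; Aoki loses to Varga; Pham loses to Aoki); the cycle Varga > Aoki > Pham > Varga rules out a Condorcet winner.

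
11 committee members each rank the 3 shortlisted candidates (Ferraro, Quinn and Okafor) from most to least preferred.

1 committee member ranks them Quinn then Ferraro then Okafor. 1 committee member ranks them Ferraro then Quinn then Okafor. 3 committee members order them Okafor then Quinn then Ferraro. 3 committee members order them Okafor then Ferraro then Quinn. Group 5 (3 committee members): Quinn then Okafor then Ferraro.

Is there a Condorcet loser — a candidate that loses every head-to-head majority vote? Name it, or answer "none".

Pairwise majorities:
Ferraro vs Quinn: Ferraro preferred on 1+3 = 4 ballots; Quinn wins 7–4.
Ferraro–Okafor: Okafor 9–2.
Quinn vs Okafor: Okafor wins 6–5.
Only Ferraro has no wins; Ferraro is the Condorcet loser.

Ferraro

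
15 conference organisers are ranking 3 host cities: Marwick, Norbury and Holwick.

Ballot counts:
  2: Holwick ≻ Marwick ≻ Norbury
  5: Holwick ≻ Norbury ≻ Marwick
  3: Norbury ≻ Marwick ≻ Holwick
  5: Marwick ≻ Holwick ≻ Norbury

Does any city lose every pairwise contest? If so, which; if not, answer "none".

none

Pairwise majorities:
Marwick vs Norbury: 2+5 = 7 for Marwick, 8 for Norbury — Norbury by 8–7.
Marwick vs Holwick: Marwick preferred on 3+5 = 8 ballots; Marwick wins 8–7.
Norbury vs Holwick: 3 for Norbury, 12 for Holwick — Holwick by 12–3.
Every city wins at least one matchup (Marwick beats Holwick; Norbury beats Marwick; Holwick beats Norbury), so there is no Condorcet loser.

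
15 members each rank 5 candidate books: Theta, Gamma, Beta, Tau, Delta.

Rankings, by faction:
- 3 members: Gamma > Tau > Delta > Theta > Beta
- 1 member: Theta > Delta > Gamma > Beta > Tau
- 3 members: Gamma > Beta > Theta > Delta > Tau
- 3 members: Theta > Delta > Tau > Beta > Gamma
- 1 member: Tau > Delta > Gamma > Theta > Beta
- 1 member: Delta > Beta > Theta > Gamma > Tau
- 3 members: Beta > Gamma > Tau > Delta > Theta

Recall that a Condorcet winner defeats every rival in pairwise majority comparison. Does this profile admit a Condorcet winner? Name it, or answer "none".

Gamma

Check each pair by majority over 15 ballots:
Theta vs Gamma: Gamma wins 10–5.
Theta–Beta: Theta 8–7.
Theta vs Tau: Theta wins 8–7.
Theta vs Delta: Delta wins 8–7.
Gamma vs Beta: Gamma, 8–7.
Gamma vs Tau: Gamma, 11–4.
Gamma–Delta: Gamma 9–6.
Beta vs Tau: Beta wins 8–7.
Beta–Delta: Delta 9–6.
Tau vs Delta: Delta, 8–7.
Gamma defeats every rival head-to-head and is the Condorcet winner.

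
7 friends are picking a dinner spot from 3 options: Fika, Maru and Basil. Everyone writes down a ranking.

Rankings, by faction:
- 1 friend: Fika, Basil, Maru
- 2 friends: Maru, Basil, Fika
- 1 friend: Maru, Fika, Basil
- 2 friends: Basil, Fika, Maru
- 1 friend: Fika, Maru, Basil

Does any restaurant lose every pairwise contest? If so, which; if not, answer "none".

Pairwise majorities:
Fika vs Maru: Fika, 4–3.
Fika vs Basil: 1+1+1 = 3 for Fika, 4 for Basil — Basil by 4–3.
Maru–Basil: Maru 4–3.
No restaurant is winless: Fika beats Maru; Maru beats Basil; Basil beats Fika. There is no Condorcet loser.

none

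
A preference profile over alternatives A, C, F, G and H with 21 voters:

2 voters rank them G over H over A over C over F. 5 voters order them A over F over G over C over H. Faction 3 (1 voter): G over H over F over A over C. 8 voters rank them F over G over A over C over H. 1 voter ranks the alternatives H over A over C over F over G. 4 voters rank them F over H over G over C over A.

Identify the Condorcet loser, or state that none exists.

Head-to-head results (21 voters):
A vs C: A, 17–4.
A–F: F 13–8.
A vs G: G wins 15–6.
A vs H: A wins 13–8.
C vs F: C preferred on 2+1 = 3 ballots; F wins 18–3.
C vs G: 1 for C, 20 for G — G by 20–1.
C vs H: 13 to 8, C.
F–G: F 18–3.
F vs H: F wins 17–4.
G vs H: 16 to 5, G.
H loses to every other alternative — it is the Condorcet loser.

H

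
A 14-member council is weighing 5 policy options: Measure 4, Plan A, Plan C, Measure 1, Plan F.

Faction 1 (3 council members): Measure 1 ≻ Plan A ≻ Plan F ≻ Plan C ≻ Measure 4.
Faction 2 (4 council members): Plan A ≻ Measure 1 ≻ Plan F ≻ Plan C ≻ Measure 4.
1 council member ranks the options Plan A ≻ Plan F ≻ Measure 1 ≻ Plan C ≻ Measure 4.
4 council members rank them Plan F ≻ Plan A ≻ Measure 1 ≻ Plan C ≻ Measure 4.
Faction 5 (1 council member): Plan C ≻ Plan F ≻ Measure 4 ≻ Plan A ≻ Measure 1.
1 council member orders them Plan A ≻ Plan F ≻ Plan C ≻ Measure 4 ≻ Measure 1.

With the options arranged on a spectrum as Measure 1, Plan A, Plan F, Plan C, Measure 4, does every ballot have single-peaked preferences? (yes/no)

Axis positions: Measure 1=1, Plan A=2, Plan F=3, Plan C=4, Measure 4=5.
Faction 1 (peak Measure 1 at position 1): ranking walks positions 1-2-3-4-5, expanding outward from the peak — single-peaked.
Faction 2 (peak Plan A at position 2): ranking walks positions 2-1-3-4-5, expanding outward from the peak — single-peaked.
Faction 3 (peak Plan A at position 2): ranking walks positions 2-3-1-4-5, expanding outward from the peak — single-peaked.
Faction 4 (peak Plan F at position 3): ranking walks positions 3-2-1-4-5, expanding outward from the peak — single-peaked.
Faction 5 (peak Plan C at position 4): ranking walks positions 4-3-5-2-1, expanding outward from the peak — single-peaked.
Faction 6 (peak Plan A at position 2): ranking walks positions 2-3-4-5-1, expanding outward from the peak — single-peaked.
Every ranking is single-peaked on this axis.

yes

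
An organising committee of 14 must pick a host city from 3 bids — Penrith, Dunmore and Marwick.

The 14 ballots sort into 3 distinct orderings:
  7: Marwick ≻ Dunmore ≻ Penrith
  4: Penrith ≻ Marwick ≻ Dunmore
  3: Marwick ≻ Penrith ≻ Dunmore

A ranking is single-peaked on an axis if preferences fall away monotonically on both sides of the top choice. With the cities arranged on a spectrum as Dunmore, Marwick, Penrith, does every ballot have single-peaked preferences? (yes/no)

yes

Axis positions: Dunmore=1, Marwick=2, Penrith=3.
Bloc 1 (peak Marwick at position 2): ranking walks positions 2-1-3, expanding outward from the peak — single-peaked.
Bloc 2 (peak Penrith at position 3): ranking walks positions 3-2-1, expanding outward from the peak — single-peaked.
Bloc 3 (peak Marwick at position 2): ranking walks positions 2-3-1, expanding outward from the peak — single-peaked.
Every ranking is single-peaked on this axis.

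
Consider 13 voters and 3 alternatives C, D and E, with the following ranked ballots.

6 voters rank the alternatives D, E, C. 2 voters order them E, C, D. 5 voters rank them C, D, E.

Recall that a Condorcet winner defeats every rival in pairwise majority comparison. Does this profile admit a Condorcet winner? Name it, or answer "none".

Check each pair by majority over 13 ballots:
C vs D: C, 7–6.
C–E: E 8–5.
D vs E: D wins 11–2.
Each alternative drops at least one matchup (C loses to E; D loses to C; E loses to D); the cycle C beats D beats E beats C rules out a Condorcet winner.

none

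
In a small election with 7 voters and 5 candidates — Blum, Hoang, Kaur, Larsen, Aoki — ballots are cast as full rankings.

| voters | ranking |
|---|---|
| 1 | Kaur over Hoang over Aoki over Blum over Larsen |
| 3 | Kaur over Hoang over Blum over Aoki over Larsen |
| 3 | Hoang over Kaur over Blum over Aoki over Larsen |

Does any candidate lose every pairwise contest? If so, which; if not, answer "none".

Larsen

Pairwise majorities:
Blum vs Hoang: 0 for Blum, 7 for Hoang — Hoang by 7–0.
Blum vs Kaur: 0 to 7, Kaur.
Blum vs Larsen: 1+3+3 = 7 for Blum, 0 for Larsen — Blum by 7–0.
Blum vs Aoki: Blum wins 6–1.
Hoang vs Kaur: Hoang is ranked higher on 3 ballots, Kaur on 4. Kaur wins 4–3.
Hoang vs Larsen: Hoang is ranked higher on 1+3+3 = 7 ballots, Larsen on 0. Hoang wins 7–0.
Hoang–Aoki: Hoang 7–0.
Kaur vs Larsen: 7 to 0, Kaur.
Kaur–Aoki: Kaur 7–0.
Larsen vs Aoki: Larsen preferred on 0 ballots; Aoki wins 7–0.
Only Larsen has no wins; Larsen is the Condorcet loser.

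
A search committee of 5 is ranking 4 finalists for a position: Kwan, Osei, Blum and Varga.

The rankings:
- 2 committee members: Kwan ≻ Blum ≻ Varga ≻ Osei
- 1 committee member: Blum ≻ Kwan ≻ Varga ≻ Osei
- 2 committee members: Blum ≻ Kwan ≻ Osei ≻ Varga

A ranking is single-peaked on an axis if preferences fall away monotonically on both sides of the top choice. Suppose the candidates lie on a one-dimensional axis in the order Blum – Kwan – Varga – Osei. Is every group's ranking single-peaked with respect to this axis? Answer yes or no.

Axis positions: Blum=1, Kwan=2, Varga=3, Osei=4.
Group 1 (peak Kwan at position 2): ranking walks positions 2-1-3-4, expanding outward from the peak — single-peaked.
Group 2 (peak Blum at position 1): ranking walks positions 1-2-3-4, expanding outward from the peak — single-peaked.
Group 3: ranking walks positions 1-2-4-3; Osei is ranked above Varga even though Varga lies between Osei and the peak Blum on the axis — preferences dip and rise again. Not single-peaked.
Group 3 violates single-peakedness, so the profile is not single-peaked on this axis.

no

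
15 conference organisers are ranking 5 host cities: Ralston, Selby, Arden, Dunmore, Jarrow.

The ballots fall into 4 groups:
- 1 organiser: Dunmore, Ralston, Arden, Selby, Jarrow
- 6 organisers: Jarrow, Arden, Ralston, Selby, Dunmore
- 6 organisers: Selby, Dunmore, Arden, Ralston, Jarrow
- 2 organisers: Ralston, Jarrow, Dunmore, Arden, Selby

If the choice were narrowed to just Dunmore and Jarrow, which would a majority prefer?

Ballots ranking Dunmore above Jarrow: 1 + 6 = 7.
Ballots ranking Jarrow above Dunmore: 15 − 7 = 8.
Jarrow wins the head-to-head 8–7.

Jarrow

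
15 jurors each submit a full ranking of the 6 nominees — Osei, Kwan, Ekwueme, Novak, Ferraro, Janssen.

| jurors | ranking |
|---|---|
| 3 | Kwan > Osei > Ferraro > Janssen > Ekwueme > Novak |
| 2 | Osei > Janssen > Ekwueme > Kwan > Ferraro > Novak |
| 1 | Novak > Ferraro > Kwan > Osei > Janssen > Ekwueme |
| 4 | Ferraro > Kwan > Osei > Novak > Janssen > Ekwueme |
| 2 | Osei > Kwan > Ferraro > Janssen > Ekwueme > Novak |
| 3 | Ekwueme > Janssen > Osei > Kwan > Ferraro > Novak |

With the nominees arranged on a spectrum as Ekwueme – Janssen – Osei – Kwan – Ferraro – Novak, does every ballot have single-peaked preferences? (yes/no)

yes

Axis positions: Ekwueme=1, Janssen=2, Osei=3, Kwan=4, Ferraro=5, Novak=6.
Bloc 1 (peak Kwan at position 4): ranking walks positions 4-3-5-2-1-6, expanding outward from the peak — single-peaked.
Bloc 2 (peak Osei at position 3): ranking walks positions 3-2-1-4-5-6, expanding outward from the peak — single-peaked.
Bloc 3 (peak Novak at position 6): ranking walks positions 6-5-4-3-2-1, expanding outward from the peak — single-peaked.
Bloc 4 (peak Ferraro at position 5): ranking walks positions 5-4-3-6-2-1, expanding outward from the peak — single-peaked.
Bloc 5 (peak Osei at position 3): ranking walks positions 3-4-5-2-1-6, expanding outward from the peak — single-peaked.
Bloc 6 (peak Ekwueme at position 1): ranking walks positions 1-2-3-4-5-6, expanding outward from the peak — single-peaked.
Every ranking is single-peaked on this axis.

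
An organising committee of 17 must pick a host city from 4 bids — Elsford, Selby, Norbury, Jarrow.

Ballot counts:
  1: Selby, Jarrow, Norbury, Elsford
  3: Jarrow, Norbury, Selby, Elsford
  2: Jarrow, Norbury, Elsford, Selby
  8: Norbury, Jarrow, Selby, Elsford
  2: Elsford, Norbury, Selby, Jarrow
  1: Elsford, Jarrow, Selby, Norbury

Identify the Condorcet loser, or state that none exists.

Pairwise majorities:
Elsford vs Selby: Elsford is ranked higher on 2+2+1 = 5 ballots, Selby on 12. Selby wins 12–5.
Elsford vs Norbury: 3 to 14, Norbury.
Elsford vs Jarrow: Jarrow wins 14–3.
Selby vs Norbury: 1+1 = 2 for Selby, 15 for Norbury — Norbury by 15–2.
Selby vs Jarrow: Jarrow wins 14–3.
Norbury vs Jarrow: 10 to 7, Norbury.
Elsford loses to every other city — it is the Condorcet loser.

Elsford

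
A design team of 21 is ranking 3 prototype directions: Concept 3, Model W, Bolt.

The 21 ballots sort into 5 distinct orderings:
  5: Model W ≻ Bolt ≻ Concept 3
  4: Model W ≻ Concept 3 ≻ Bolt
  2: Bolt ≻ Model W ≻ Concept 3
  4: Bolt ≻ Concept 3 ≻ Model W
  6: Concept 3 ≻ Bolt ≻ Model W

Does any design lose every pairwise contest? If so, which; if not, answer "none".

Concept 3

Head-to-head results (21 engineers):
Concept 3 vs Model W: Concept 3 preferred on 4+6 = 10 ballots; Model W wins 11–10.
Concept 3 vs Bolt: Concept 3 preferred on 4+6 = 10 ballots; Bolt wins 11–10.
Model W vs Bolt: Model W preferred on 5+4 = 9 ballots; Bolt wins 12–9.
Concept 3 is beaten in every head-to-head and is the Condorcet loser.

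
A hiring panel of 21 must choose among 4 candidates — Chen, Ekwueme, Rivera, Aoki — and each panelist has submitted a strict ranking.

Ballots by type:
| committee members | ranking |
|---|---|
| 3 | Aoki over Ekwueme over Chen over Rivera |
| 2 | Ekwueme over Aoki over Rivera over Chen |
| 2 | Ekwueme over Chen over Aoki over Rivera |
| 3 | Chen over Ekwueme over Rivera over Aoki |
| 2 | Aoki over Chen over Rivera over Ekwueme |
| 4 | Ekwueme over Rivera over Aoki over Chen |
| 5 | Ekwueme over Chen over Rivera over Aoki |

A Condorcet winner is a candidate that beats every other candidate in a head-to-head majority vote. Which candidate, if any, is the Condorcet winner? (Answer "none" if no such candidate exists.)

Check each pair by majority over 21 ballots:
Chen vs Ekwueme: Ekwueme wins 16–5.
Chen vs Rivera: Chen preferred on 3+2+3+2+5 = 15 ballots; Chen wins 15–6.
Chen vs Aoki: 10 to 11, Aoki.
Ekwueme vs Rivera: Ekwueme, 19–2.
Ekwueme–Aoki: Ekwueme 16–5.
Rivera vs Aoki: Rivera, 12–9.
Ekwueme defeats every rival head-to-head and is the Condorcet winner.

Ekwueme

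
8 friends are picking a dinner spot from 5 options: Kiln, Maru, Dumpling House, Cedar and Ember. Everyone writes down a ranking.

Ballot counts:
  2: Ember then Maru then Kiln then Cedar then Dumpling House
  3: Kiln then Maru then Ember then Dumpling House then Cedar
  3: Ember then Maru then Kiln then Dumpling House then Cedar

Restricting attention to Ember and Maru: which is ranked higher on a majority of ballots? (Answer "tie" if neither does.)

Ember

Ballots ranking Ember above Maru: 2 + 3 = 5.
Ballots ranking Maru above Ember: 8 − 5 = 3.
Ember wins the head-to-head 5–3.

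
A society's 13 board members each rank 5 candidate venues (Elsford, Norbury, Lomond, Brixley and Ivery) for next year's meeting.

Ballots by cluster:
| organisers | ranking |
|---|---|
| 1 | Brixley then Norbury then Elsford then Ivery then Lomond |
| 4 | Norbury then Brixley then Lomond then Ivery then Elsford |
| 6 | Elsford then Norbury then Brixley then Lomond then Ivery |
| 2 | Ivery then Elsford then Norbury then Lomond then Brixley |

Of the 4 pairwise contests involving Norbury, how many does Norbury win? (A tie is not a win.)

Norbury against each rival (13 organisers):
Norbury–Elsford: Elsford 8–5.
Norbury vs Lomond: Norbury is ranked higher on 1+4+6+2 = 13 ballots, Lomond on 0. Norbury wins 13–0.
Norbury–Brixley: Norbury 12–1.
Norbury vs Ivery: 11 to 2, Norbury.
Norbury beats Lomond, Brixley, Ivery; loses to Elsford — 3 pairwise wins.

3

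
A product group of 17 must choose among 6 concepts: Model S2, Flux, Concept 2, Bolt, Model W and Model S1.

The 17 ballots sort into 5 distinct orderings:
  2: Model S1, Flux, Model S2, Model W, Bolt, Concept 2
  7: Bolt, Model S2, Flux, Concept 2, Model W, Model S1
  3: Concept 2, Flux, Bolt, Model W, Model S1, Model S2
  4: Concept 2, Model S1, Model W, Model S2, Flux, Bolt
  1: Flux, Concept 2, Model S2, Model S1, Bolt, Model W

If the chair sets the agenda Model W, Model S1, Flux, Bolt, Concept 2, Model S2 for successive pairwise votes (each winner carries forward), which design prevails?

Model S2

Round 1: Model W vs Model S1 — 10–7, Model W advances.
Round 2: Model W vs Flux — 4–13, Flux advances.
Round 3: Flux vs Bolt — 10–7, Flux advances.
Round 4: Flux vs Concept 2 — 10–7, Flux advances.
Round 5: Flux vs Model S2 — 6–11, Model S2 advances.
Model S2 survives the agenda.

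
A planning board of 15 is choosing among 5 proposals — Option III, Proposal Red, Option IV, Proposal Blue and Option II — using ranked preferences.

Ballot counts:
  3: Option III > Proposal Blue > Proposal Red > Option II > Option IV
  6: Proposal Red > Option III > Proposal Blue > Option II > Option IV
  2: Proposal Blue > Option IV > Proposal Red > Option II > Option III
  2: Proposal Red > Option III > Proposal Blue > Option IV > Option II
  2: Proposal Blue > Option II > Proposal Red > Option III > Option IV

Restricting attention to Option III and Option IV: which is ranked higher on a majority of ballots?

Option III

Ballots ranking Option III above Option IV: 3 + 6 + 2 + 2 = 13.
Ballots ranking Option IV above Option III: 15 − 13 = 2.
Option III wins the head-to-head 13–2.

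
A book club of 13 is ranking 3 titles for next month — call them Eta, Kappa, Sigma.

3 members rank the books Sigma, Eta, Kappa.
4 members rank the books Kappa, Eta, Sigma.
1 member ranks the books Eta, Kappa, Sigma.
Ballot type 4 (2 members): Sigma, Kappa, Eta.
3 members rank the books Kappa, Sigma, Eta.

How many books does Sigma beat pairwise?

Sigma against each rival (13 members):
Sigma–Eta: Sigma 8–5.
Sigma vs Kappa: Kappa, 8–5.
Sigma beats Eta; loses to Kappa — 1 pairwise win.

1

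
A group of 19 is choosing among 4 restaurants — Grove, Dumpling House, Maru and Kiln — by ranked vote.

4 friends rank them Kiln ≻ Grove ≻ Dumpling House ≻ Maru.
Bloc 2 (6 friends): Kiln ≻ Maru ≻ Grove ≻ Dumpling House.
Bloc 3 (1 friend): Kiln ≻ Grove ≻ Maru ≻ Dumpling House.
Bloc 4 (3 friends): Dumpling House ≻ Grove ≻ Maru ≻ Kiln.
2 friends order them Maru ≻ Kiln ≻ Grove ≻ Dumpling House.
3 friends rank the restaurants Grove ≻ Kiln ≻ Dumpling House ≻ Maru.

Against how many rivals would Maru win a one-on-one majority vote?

0

Maru against each rival (19 friends):
Maru–Grove: Grove 11–8.
Maru vs Dumpling House: Maru preferred on 6+1+2 = 9 ballots; Dumpling House wins 10–9.
Maru vs Kiln: Maru is ranked higher on 3+2 = 5 ballots, Kiln on 14. Kiln wins 14–5.
Maru beats no one; loses to Grove, Dumpling House, Kiln — 0 pairwise wins.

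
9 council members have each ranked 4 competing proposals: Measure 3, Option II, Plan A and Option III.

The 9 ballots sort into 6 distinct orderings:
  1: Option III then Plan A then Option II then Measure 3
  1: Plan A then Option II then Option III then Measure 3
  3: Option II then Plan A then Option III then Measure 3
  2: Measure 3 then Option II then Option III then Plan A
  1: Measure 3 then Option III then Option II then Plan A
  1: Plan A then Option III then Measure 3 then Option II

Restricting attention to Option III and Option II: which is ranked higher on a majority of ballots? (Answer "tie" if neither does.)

Ballots ranking Option III above Option II: 1 + 1 + 1 = 3.
Ballots ranking Option II above Option III: 9 − 3 = 6.
Option II wins the head-to-head 6–3.

Option II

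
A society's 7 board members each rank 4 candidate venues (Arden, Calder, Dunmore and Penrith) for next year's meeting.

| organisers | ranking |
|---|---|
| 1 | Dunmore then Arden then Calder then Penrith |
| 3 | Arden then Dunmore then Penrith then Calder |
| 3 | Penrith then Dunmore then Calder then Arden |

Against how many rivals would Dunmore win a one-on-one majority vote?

Dunmore against each rival (7 organisers):
Dunmore vs Arden: 1+3 = 4 for Dunmore, 3 for Arden — Dunmore by 4–3.
Dunmore vs Calder: Dunmore wins 7–0.
Dunmore vs Penrith: Dunmore wins 4–3.
Dunmore beats Arden, Calder, Penrith — 3 pairwise wins.

3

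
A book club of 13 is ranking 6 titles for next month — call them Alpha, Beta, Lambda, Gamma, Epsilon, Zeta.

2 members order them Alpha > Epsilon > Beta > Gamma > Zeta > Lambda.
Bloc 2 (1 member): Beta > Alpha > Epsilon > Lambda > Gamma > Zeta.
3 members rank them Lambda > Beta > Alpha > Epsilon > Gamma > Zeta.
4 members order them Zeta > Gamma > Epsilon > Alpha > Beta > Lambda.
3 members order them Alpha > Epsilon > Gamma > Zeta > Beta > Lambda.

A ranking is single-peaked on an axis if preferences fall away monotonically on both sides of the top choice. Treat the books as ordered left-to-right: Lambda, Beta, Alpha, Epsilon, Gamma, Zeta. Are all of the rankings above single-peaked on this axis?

Axis positions: Lambda=1, Beta=2, Alpha=3, Epsilon=4, Gamma=5, Zeta=6.
Bloc 1 (peak Alpha at position 3): ranking walks positions 3-4-2-5-6-1, expanding outward from the peak — single-peaked.
Bloc 2 (peak Beta at position 2): ranking walks positions 2-3-4-1-5-6, expanding outward from the peak — single-peaked.
Bloc 3 (peak Lambda at position 1): ranking walks positions 1-2-3-4-5-6, expanding outward from the peak — single-peaked.
Bloc 4 (peak Zeta at position 6): ranking walks positions 6-5-4-3-2-1, expanding outward from the peak — single-peaked.
Bloc 5 (peak Alpha at position 3): ranking walks positions 3-4-5-6-2-1, expanding outward from the peak — single-peaked.
Every ranking is single-peaked on this axis.

yes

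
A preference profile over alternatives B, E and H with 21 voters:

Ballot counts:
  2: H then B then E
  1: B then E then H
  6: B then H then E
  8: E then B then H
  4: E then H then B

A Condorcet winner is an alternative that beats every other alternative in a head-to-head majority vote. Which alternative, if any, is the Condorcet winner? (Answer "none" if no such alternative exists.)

E

Pairwise majorities:
B vs E: E wins 12–9.
B vs H: B wins 15–6.
E vs H: E wins 13–8.
E beats each of B, H — E is the Condorcet winner.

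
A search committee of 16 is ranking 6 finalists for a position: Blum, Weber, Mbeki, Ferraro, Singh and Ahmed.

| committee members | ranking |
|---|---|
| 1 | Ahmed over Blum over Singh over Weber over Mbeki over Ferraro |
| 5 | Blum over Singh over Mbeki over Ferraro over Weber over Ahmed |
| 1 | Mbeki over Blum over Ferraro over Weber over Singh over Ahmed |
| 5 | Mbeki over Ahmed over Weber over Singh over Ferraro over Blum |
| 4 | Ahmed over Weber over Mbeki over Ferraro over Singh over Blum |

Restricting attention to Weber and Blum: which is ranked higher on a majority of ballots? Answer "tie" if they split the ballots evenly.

Ballots ranking Weber above Blum: 5 + 4 = 9.
Ballots ranking Blum above Weber: 16 − 9 = 7.
Weber wins the head-to-head 9–7.

Weber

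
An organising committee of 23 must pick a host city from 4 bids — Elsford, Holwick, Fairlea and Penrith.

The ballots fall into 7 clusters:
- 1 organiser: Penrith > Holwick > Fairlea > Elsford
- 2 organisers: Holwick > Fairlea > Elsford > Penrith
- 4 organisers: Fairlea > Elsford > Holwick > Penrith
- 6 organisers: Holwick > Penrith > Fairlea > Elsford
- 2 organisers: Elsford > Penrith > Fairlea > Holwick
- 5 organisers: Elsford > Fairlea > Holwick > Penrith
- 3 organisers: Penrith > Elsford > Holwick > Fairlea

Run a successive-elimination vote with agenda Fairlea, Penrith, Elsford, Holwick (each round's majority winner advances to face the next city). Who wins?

Round 1: Fairlea vs Penrith — 11–12, Penrith advances.
Round 2: Penrith vs Elsford — 10–13, Elsford advances.
Round 3: Elsford vs Holwick — 14–9, Elsford advances.
Elsford survives the agenda.

Elsford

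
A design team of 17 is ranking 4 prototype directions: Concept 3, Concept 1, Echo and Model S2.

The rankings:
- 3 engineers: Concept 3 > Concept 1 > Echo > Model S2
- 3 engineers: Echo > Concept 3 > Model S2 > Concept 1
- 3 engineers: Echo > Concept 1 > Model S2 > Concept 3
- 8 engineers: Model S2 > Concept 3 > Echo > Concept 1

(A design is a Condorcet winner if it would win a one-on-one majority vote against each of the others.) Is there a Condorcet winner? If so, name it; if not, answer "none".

Check each pair by majority over 17 ballots:
Concept 3 vs Concept 1: 3+3+8 = 14 for Concept 3, 3 for Concept 1 — Concept 3 by 14–3.
Concept 3 vs Echo: Concept 3 preferred on 3+8 = 11 ballots; Concept 3 wins 11–6.
Concept 3 vs Model S2: Concept 3 preferred on 3+3 = 6 ballots; Model S2 wins 11–6.
Concept 1 vs Echo: 3 to 14, Echo.
Concept 1 vs Model S2: Concept 1 preferred on 3+3 = 6 ballots; Model S2 wins 11–6.
Echo vs Model S2: 9 to 8, Echo.
Every design loses at least once (Concept 3 loses to Model S2; Concept 1 loses to Concept 3; Echo loses to Concept 3; Model S2 loses to Echo). The majority relation contains the cycle Concept 3 > Echo > Model S2 > Concept 3, so there is no Condorcet winner.

none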